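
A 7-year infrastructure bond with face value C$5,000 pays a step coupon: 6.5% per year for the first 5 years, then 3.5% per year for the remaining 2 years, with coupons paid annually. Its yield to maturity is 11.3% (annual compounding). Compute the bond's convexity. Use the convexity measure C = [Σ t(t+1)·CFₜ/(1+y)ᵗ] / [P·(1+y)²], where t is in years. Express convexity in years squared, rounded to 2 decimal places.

33.71

With y = 0.113:
  t   CF        PV=CF/(1+0.113)^t    t·PV        t(t+1)·PV
  1       325.00       292.0036       292.0036         584.0072
  2       325.00       262.3572       524.7145       1,574.1434
  3       325.00       235.7208       707.1623       2,828.6494
  4       325.00       211.7887       847.1546       4,235.7732
  5       325.00       190.2863       951.4315       5,708.5892
  6       175.00        92.0592       552.3550       3,866.4852
  7     5,175.00     2,445.9310    17,121.5171     136,972.1368
  Σ                  3,730.1468    20,996.3387     155,769.7843
P = 3,730.1468.
Convexity = Σ t(t+1)·PV / [P·(1+y)²] = 155,769.7843 / (3,730.1468 × 1.238769) = 33.71064.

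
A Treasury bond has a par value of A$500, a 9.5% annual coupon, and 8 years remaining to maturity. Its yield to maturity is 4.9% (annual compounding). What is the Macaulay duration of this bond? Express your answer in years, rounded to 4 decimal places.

6.2194 years

Periodic yield y = 0.049. Discount each cash flow and weight by its year:
  t   CF        PV=CF/(1+0.049)^t    t·PV
  1        47.50        45.2812        45.2812
  2        47.50        43.1661        86.3322
  3        47.50        41.1497       123.4492
  4        47.50        39.2276       156.9104
  5        47.50        37.3952       186.9761
  6        47.50        35.6485       213.8907
  7        47.50        33.9833       237.8829
  8       547.50       373.4051     2,987.2406
  Σ                    649.2567     4,037.9634
Price P = Σ PV = 649.2567.
Macaulay duration = Σ(t·PV) / P = 4,037.9634 / 649.2567 = 6.21936 years.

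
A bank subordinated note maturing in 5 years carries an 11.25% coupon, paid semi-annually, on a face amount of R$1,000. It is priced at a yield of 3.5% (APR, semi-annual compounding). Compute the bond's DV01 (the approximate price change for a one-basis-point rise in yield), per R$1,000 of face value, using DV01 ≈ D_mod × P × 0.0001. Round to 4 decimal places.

Periodic yield y = 0.0175.
  t   CF        PV=CF/(1+0.0175)^t    t·PV
  1        56.25        55.2826        55.2826
  2        56.25        54.3317       108.6635
  3        56.25        53.3973       160.1919
  4        56.25        52.4789       209.9157
  5        56.25        51.5763       257.8817
  6        56.25        50.6893       304.1356
  7        56.25        49.8175       348.7222
  8        56.25        48.9607       391.6852
  9        56.25        48.1186       433.0672
  10    1,056.25       888.0196     8,880.1958
  Σ                  1,352.6724    11,149.7413
P = 1,352.6724; D_Mac = 8.24275 half-year periods = 4.12138 yrs; D_mod = 4.05049 yrs.
DV01 ≈ 4.05049 × 1,352.6724 × 0.0001 = 0.547899.

R$0.5479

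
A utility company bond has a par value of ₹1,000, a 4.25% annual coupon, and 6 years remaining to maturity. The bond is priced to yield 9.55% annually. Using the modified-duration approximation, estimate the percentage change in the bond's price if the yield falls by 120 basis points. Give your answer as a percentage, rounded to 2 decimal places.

+5.83%

Periodic yield y = 0.0955. Modified duration first:
  t   CF        PV=CF/(1+0.0955)^t    t·PV
  1        42.50        38.7951        38.7951
  2        42.50        35.4131        70.8262
  3        42.50        32.3260        96.9780
  4        42.50        29.5080       118.0319
  5        42.50        26.9356       134.6781
  6     1,042.50       603.1173     3,618.7037
  Σ                    766.0951     4,078.0130
P = 766.0951; D_Mac = 5.32312 yrs; D_mod = 5.32312/(1+0.0955) = 4.85907 yrs.
ΔP/P ≈ -D_mod · Δy = -4.85907 × (-0.012) = +0.058309 = +5.8309%.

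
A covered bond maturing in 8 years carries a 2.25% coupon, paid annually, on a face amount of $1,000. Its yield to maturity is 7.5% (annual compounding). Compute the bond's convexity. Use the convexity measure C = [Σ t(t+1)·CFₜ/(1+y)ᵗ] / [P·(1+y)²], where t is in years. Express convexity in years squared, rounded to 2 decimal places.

With y = 0.075:
  t   CF        PV=CF/(1+0.075)^t    t·PV        t(t+1)·PV
  1        22.50        20.9302        20.9302          41.8605
  2        22.50        19.4700        38.9400         116.8199
  3        22.50        18.1116        54.3348         217.3394
  4        22.50        16.8480        67.3920         336.9602
  5        22.50        15.6726        78.3628         470.1771
  6        22.50        14.5791        87.4748         612.3236
  7        22.50        13.5620        94.9339         759.4712
  8     1,022.50       573.3180     4,586.5443      41,278.8984
  Σ                    692.4916     5,028.9129      43,833.8503
P = 692.4916.
Convexity = Σ t(t+1)·PV / [P·(1+y)²] = 43,833.8503 / (692.4916 × 1.155625) = 54.77447.

54.77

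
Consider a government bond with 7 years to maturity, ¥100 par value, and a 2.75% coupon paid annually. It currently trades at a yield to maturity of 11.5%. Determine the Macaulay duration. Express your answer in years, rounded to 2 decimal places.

6.26 years

Periodic yield y = 0.115. Discount each cash flow and weight by its year:
  t   CF        PV=CF/(1+0.115)^t    t·PV
  1         2.75         2.4664         2.4664
  2         2.75         2.2120         4.4240
  3         2.75         1.9838         5.9515
  4         2.75         1.7792         7.1169
  5         2.75         1.5957         7.9786
  6         2.75         1.4311         8.5869
  7       102.75        47.9576       335.7034
  Σ                     59.4259       372.2278
Price P = Σ PV = 59.4259.
Macaulay duration = Σ(t·PV) / P = 372.2278 / 59.4259 = 6.26372 years.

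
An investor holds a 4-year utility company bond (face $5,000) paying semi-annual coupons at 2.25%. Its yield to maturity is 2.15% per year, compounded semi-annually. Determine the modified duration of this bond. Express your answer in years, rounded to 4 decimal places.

Periodic yield y = 0.01075. First find Macaulay duration:
  t   CF        PV=CF/(1+0.01075)^t    t·PV
  1        56.25        55.6517        55.6517
  2        56.25        55.0599       110.1197
  3        56.25        54.4743       163.4228
  4        56.25        53.8949       215.5795
  5        56.25        53.3217       266.6084
  6        56.25        52.7546       316.5274
  7        56.25        52.1935       365.3544
  8     5,056.25     4,641.7157    37,133.7258
  Σ                  5,019.0662    38,626.9896
P = 5,019.0662; Macaulay duration = 38,626.9896 / 5,019.0662 = 7.69605 half-year periods = 3.84803 years.
Modified duration = D_Mac / (1 + y) = 3.84803 / 1.01075 = 3.80710 years.

3.8071 years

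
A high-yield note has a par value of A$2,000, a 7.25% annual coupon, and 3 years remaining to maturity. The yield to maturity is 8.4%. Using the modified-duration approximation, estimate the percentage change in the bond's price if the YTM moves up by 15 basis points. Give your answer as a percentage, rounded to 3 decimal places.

-0.387%

Periodic yield y = 0.084. Modified duration first:
  t   CF        PV=CF/(1+0.084)^t    t·PV
  1       145.00       133.7638       133.7638
  2       145.00       123.3984       246.7967
  3     2,145.00     1,683.9898     5,051.9693
  Σ                  1,941.1520     5,432.5299
P = 1,941.1520; D_Mac = 2.79861 yrs; D_mod = 2.79861/(1+0.084) = 2.58174 yrs.
ΔP/P ≈ -D_mod · Δy = -2.58174 × (+0.0015) = -0.003873 = -0.3873%.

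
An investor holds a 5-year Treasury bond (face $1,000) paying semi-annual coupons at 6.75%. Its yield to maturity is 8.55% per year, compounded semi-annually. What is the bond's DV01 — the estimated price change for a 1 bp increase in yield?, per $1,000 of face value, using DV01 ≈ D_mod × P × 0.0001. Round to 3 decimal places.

$0.382

Periodic yield y = 0.04275.
  t   CF        PV=CF/(1+0.04275)^t    t·PV
  1        33.75        32.3663        32.3663
  2        33.75        31.0394        62.0788
  3        33.75        29.7669        89.3006
  4        33.75        28.5465       114.1860
  5        33.75        27.3762       136.8809
  6        33.75        26.2538       157.5230
  7        33.75        25.1775       176.2424
  8        33.75        24.1453       193.1622
  9        33.75        23.1554       208.3985
  10    1,033.75       680.1638     6,801.6384
  Σ                    927.9911     7,971.7771
P = 927.9911; D_Mac = 8.59036 half-year periods = 4.29518 yrs; D_mod = 4.11909 yrs.
DV01 ≈ 4.11909 × 927.9911 × 0.0001 = 0.382248.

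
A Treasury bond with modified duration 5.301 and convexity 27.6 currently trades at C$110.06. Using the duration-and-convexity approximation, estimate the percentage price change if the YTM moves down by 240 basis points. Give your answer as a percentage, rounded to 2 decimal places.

Duration effect: -D_mod·Δy = -5.301 × (-0.024) = +0.127224
Convexity effect: ½·C·(Δy)² = 0.5 × 27.6 × (-0.024)² = +0.0079488
ΔP/P ≈ +0.127224 + 0.0079488 = +0.1351728
= +13.51728%.

+13.52%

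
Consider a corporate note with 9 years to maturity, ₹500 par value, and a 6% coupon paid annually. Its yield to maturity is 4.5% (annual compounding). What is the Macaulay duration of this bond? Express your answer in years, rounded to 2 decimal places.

7.31 years

Periodic yield y = 0.045. Discount each cash flow and weight by its year:
  t   CF        PV=CF/(1+0.045)^t    t·PV
  1        30.00        28.7081        28.7081
  2        30.00        27.4719        54.9438
  3        30.00        26.2889        78.8667
  4        30.00        25.1568       100.6274
  5        30.00        24.0735       120.3677
  6        30.00        23.0369       138.2212
  7        30.00        22.0449       154.3140
  8        30.00        21.0956       168.7644
  9       530.00       356.6393     3,209.7541
  Σ                    554.5159     4,054.5674
Price P = Σ PV = 554.5159.
Macaulay duration = Σ(t·PV) / P = 4,054.5674 / 554.5159 = 7.31190 years.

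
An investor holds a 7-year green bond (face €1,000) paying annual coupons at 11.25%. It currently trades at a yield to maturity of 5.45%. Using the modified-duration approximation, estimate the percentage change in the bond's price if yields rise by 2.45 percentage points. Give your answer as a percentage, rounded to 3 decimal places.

-12.671%

Periodic yield y = 0.0545. Modified duration first:
  t   CF        PV=CF/(1+0.0545)^t    t·PV
  1       112.50       106.6856       106.6856
  2       112.50       101.1718       202.3435
  3       112.50        95.9429       287.8287
  4       112.50        90.9842       363.9370
  5       112.50        86.2819       431.4094
  6       112.50        81.8226       490.9353
  7     1,112.50       767.3154     5,371.2080
  Σ                  1,330.2044     7,254.3475
P = 1,330.2044; D_Mac = 5.45356 yrs; D_mod = 5.45356/(1+0.0545) = 5.17170 yrs.
ΔP/P ≈ -D_mod · Δy = -5.17170 × (+0.0245) = -0.126707 = -12.6707%.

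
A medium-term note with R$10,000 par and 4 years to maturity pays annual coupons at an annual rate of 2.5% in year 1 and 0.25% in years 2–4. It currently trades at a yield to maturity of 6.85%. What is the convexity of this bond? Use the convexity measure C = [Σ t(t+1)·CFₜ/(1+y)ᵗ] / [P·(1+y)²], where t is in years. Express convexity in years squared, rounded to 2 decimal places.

17.00

With y = 0.0685:
  t   CF        PV=CF/(1+0.0685)^t    t·PV        t(t+1)·PV
  1       250.00       233.9729       233.9729         467.9457
  2        25.00        21.8973        43.7946         131.3839
  3        25.00        20.4935        61.4805         245.9222
  4    10,025.00     7,691.0613    30,764.2454     153,821.2269
  Σ                  7,967.4250    31,103.4934     154,666.4787
P = 7,967.4250.
Convexity = Σ t(t+1)·PV / [P·(1+y)²] = 154,666.4787 / (7,967.4250 × 1.141692) = 17.00314.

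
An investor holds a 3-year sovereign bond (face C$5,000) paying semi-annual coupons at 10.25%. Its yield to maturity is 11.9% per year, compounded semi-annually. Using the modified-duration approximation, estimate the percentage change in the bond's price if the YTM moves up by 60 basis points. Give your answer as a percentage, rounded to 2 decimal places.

Periodic yield y = 0.0595. Modified duration first:
  t   CF        PV=CF/(1+0.0595)^t    t·PV
  1       256.25       241.8594       241.8594
  2       256.25       228.2769       456.5538
  3       256.25       215.4572       646.3716
  4       256.25       203.3574       813.4297
  5       256.25       191.9372       959.6858
  6     5,256.25     3,715.9533    22,295.7198
  Σ                  4,796.8413    25,413.6200
P = 4,796.8413; D_Mac = 5.29799 half-year periods = 2.64900 yrs; D_mod = 2.64900/(1+0.0595) = 2.50023 yrs.
ΔP/P ≈ -D_mod · Δy = -2.50023 × (+0.006) = -0.015001 = -1.5001%.

-1.50%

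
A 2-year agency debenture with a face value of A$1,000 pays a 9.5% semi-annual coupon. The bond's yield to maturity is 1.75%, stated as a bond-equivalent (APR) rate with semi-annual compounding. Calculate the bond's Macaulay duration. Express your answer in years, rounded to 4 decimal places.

1.8780 years

Periodic yield y = 0.00875. Discount each cash flow and weight by its period:
  t   CF        PV=CF/(1+0.00875)^t    t·PV
  1        47.50        47.0880        47.0880
  2        47.50        46.6795        93.3591
  3        47.50        46.2746       138.8239
  4     1,047.50     1,011.6257     4,046.5027
  Σ                  1,151.6678     4,325.7736
Price P = Σ PV = 1,151.6678.
Macaulay duration = Σ(t·PV) / P = 4,325.7736 / 1,151.6678 = 3.75609 half-year periods.
In years: 3.75609 / 2 = 1.87805 years.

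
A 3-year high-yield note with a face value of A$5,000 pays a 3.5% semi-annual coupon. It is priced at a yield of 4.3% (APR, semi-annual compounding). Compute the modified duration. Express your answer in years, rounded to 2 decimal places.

Periodic yield y = 0.0215. First find Macaulay duration:
  t   CF        PV=CF/(1+0.0215)^t    t·PV
  1        87.50        85.6583        85.6583
  2        87.50        83.8555       167.7109
  3        87.50        82.0905       246.2715
  4        87.50        80.3627       321.4508
  5        87.50        78.6713       393.3564
  6     5,087.50     4,477.8980    26,867.3880
  Σ                  4,888.5363    28,081.8360
P = 4,888.5363; Macaulay duration = 28,081.8360 / 4,888.5363 = 5.74443 half-year periods = 2.87221 years.
Modified duration = D_Mac / (1 + y) = 2.87221 / 1.0215 = 2.81176 years.

2.81 years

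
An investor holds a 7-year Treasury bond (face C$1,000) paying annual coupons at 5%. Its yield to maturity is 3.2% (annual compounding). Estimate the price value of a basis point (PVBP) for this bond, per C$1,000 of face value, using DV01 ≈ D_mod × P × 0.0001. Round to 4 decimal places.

C$0.6601

Periodic yield y = 0.032.
  t   CF        PV=CF/(1+0.032)^t    t·PV
  1        50.00        48.4496        48.4496
  2        50.00        46.9473        93.8946
  3        50.00        45.4916       136.4747
  4        50.00        44.0810       176.3239
  5        50.00        42.7141       213.5706
  6        50.00        41.3897       248.3379
  7     1,050.00       842.2314     5,895.6197
  Σ                  1,111.3046     6,812.6710
P = 1,111.3046; D_Mac = 6.13034 yrs; D_mod = 5.94025 yrs.
DV01 ≈ 5.94025 × 1,111.3046 × 0.0001 = 0.660143.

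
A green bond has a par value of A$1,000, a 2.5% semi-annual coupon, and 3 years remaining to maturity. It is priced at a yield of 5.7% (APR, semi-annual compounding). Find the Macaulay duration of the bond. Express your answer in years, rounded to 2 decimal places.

2.90 years

Periodic yield y = 0.0285. Discount each cash flow and weight by its period:
  t   CF        PV=CF/(1+0.0285)^t    t·PV
  1        12.50        12.1536        12.1536
  2        12.50        11.8168        23.6337
  3        12.50        11.4894        34.4682
  4        12.50        11.1710        44.6841
  5        12.50        10.8615        54.3073
  6     1,012.50       855.4000     5,132.4001
  Σ                    912.8924     5,301.6470
Price P = Σ PV = 912.8924.
Macaulay duration = Σ(t·PV) / P = 5,301.6470 / 912.8924 = 5.80753 half-year periods.
In years: 5.80753 / 2 = 2.90376 years.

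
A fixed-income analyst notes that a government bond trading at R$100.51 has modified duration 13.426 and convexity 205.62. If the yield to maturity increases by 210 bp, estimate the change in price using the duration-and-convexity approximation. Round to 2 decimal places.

-R$23.78

Duration effect: -D_mod·Δy = -13.426 × (+0.021) = -0.281946
Convexity effect: ½·C·(Δy)² = 0.5 × 205.62 × (0.021)² = +0.04533921
ΔP/P ≈ -0.281946 + 0.04533921 = -0.23660679
ΔP ≈ 100.51 × (-0.23660679) = -23.7813484629.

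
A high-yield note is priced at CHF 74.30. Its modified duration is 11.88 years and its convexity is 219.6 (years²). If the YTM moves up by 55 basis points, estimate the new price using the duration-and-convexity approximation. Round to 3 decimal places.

Duration effect: -D_mod·Δy = -11.88 × (+0.0055) = -0.065340
Convexity effect: ½·C·(Δy)² = 0.5 × 219.6 × (0.0055)² = +0.00332145
ΔP/P ≈ -0.065340 + 0.00332145 = -0.06201855
New price ≈ 74.30 × (1 - 0.06201855) = 69.692021735.

CHF 69.692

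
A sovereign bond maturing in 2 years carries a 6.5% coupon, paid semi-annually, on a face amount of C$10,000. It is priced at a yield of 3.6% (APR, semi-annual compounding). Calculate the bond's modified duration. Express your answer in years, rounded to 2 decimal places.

1.88 years

Periodic yield y = 0.018. First find Macaulay duration:
  t   CF        PV=CF/(1+0.018)^t    t·PV
  1       325.00       319.2534       319.2534
  2       325.00       313.6085       627.2170
  3       325.00       308.0633       924.1900
  4    10,325.00     9,613.8856    38,455.5423
  Σ                 10,554.8108    40,326.2027
P = 10,554.8108; Macaulay duration = 40,326.2027 / 10,554.8108 = 3.82065 half-year periods = 1.91032 years.
Modified duration = D_Mac / (1 + y) = 1.91032 / 1.018 = 1.87655 years.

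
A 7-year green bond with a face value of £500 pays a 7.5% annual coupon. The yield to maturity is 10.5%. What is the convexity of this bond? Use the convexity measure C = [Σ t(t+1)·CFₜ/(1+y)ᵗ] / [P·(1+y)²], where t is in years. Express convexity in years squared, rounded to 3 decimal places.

With y = 0.105:
  t   CF        PV=CF/(1+0.105)^t    t·PV        t(t+1)·PV
  1        37.50        33.9367        33.9367          67.8733
  2        37.50        30.7119        61.4238         184.2714
  3        37.50        27.7936        83.3807         333.5229
  4        37.50        25.1526       100.6102         503.0512
  5        37.50        22.7625       113.8125         682.8749
  6        37.50        20.5995       123.5973         865.1808
  7       537.50       267.2037     1,870.4261      14,963.4091
  Σ                    428.1605     2,387.1873      17,600.1836
P = 428.1605.
Convexity = Σ t(t+1)·PV / [P·(1+y)²] = 17,600.1836 / (428.1605 × 1.221025) = 33.66558.

33.666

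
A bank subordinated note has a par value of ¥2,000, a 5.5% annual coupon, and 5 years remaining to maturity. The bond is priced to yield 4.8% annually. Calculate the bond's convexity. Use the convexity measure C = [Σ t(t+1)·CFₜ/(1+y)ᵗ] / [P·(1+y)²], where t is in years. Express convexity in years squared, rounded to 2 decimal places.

With y = 0.048:
  t   CF        PV=CF/(1+0.048)^t    t·PV        t(t+1)·PV
  1       110.00       104.9618       104.9618         209.9237
  2       110.00       100.1544       200.3088         600.9265
  3       110.00        95.5672       286.7016       1,146.8063
  4       110.00        91.1901       364.7603       1,823.8014
  5     2,110.00     1,669.0757     8,345.3786      50,072.2719
  Σ                  2,060.9492     9,302.1112      53,853.7298
P = 2,060.9492.
Convexity = Σ t(t+1)·PV / [P·(1+y)²] = 53,853.7298 / (2,060.9492 × 1.098304) = 23.79172.

23.79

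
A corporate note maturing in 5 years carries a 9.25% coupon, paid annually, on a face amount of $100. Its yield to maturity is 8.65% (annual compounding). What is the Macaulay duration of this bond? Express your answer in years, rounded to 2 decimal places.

4.23 years

Periodic yield y = 0.0865. Discount each cash flow and weight by its year:
  t   CF        PV=CF/(1+0.0865)^t    t·PV
  1         9.25         8.5136         8.5136
  2         9.25         7.8358        15.6716
  3         9.25         7.2119        21.6358
  4         9.25         6.6378        26.5511
  5       109.25        72.1561       360.7803
  Σ                    102.3551       433.1524
Price P = Σ PV = 102.3551.
Macaulay duration = Σ(t·PV) / P = 433.1524 / 102.3551 = 4.23186 years.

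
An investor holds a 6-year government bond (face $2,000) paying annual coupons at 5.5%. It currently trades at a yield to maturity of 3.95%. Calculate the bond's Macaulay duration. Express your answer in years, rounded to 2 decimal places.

5.30 years

Periodic yield y = 0.0395. Discount each cash flow and weight by its year:
  t   CF        PV=CF/(1+0.0395)^t    t·PV
  1       110.00       105.8201       105.8201
  2       110.00       101.7990       203.5981
  3       110.00        97.9308       293.7923
  4       110.00        94.2095       376.8380
  5       110.00        90.6296       453.1482
  6     2,110.00     1,672.3820    10,034.2922
  Σ                  2,162.7711    11,467.4889
Price P = Σ PV = 2,162.7711.
Macaulay duration = Σ(t·PV) / P = 11,467.4889 / 2,162.7711 = 5.30222 years.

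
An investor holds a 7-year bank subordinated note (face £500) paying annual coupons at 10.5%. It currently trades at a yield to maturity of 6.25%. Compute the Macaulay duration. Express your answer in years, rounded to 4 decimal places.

Periodic yield y = 0.0625. Discount each cash flow and weight by its year:
  t   CF        PV=CF/(1+0.0625)^t    t·PV
  1        52.50        49.4118        49.4118
  2        52.50        46.5052        93.0104
  3        52.50        43.7696       131.3088
  4        52.50        41.1949       164.7796
  5        52.50        38.7717       193.8584
  6        52.50        36.4910       218.9460
  7       552.50       361.4346     2,530.0421
  Σ                    617.5787     3,381.3570
Price P = Σ PV = 617.5787.
Macaulay duration = Σ(t·PV) / P = 3,381.3570 / 617.5787 = 5.47518 years.

5.4752 years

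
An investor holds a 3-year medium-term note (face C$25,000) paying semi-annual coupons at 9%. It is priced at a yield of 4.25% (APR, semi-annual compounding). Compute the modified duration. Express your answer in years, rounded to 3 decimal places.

2.660 years

Periodic yield y = 0.02125. First find Macaulay duration:
  t   CF        PV=CF/(1+0.02125)^t    t·PV
  1     1,125.00     1,101.5912     1,101.5912
  2     1,125.00     1,078.6695     2,157.3389
  3     1,125.00     1,056.2247     3,168.6741
  4     1,125.00     1,034.2469     4,136.9878
  5     1,125.00     1,012.7265     5,063.6325
  6    26,125.00    23,028.4062   138,170.4373
  Σ                 28,311.8650   153,798.6618
P = 28,311.8650; Macaulay duration = 153,798.6618 / 28,311.8650 = 5.43230 half-year periods = 2.71615 years.
Modified duration = D_Mac / (1 + y) = 2.71615 / 1.02125 = 2.65963 years.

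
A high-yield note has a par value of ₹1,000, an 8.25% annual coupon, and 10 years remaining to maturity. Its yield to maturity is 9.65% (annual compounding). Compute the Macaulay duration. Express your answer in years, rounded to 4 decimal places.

7.0400 years

Periodic yield y = 0.0965. Discount each cash flow and weight by its year:
  t   CF        PV=CF/(1+0.0965)^t    t·PV
  1        82.50        75.2394        75.2394
  2        82.50        68.6178       137.2356
  3        82.50        62.5789       187.7367
  4        82.50        57.0715       228.2861
  5        82.50        52.0488       260.2440
  6        82.50        47.4681       284.8088
  7        82.50        43.2906       303.0341
  8        82.50        39.4807       315.8456
  9        82.50        36.0061       324.0550
  10    1,082.50       430.8653     4,308.6533
  Σ                    912.6673     6,425.1386
Price P = Σ PV = 912.6673.
Macaulay duration = Σ(t·PV) / P = 6,425.1386 / 912.6673 = 7.03996 years.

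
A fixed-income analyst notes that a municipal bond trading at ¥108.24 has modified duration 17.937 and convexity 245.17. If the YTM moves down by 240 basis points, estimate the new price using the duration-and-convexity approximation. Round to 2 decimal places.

Duration effect: -D_mod·Δy = -17.937 × (-0.024) = +0.430488
Convexity effect: ½·C·(Δy)² = 0.5 × 245.17 × (-0.024)² = +0.07060896
ΔP/P ≈ +0.430488 + 0.07060896 = +0.50109696
New price ≈ 108.24 × (1 + 0.50109696) = 162.4787349504.

¥162.48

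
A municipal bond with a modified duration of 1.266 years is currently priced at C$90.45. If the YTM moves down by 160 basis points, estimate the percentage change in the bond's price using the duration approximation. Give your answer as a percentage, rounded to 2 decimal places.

Duration approximation: ΔP/P ≈ -D_mod · Δy = -1.266 × (-0.016) = +0.020256.
As a percentage: +2.0256%.

+2.03%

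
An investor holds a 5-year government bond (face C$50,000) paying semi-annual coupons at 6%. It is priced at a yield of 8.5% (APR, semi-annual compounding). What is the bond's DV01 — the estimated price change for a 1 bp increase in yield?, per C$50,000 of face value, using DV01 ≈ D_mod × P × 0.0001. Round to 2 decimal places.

C$18.79

Periodic yield y = 0.0425.
  t   CF        PV=CF/(1+0.0425)^t    t·PV
  1     1,500.00     1,438.8489     1,438.8489
  2     1,500.00     1,380.1908     2,760.3816
  3     1,500.00     1,323.9240     3,971.7721
  4     1,500.00     1,269.9511     5,079.8045
  5     1,500.00     1,218.1785     6,090.8926
  6     1,500.00     1,168.5166     7,011.0995
  7     1,500.00     1,120.8792     7,846.1545
  8     1,500.00     1,075.1839     8,601.4711
  9     1,500.00     1,031.3515     9,282.1631
  10   51,500.00    33,966.1711   339,661.7107
  Σ                 44,993.1956   391,744.2986
P = 44,993.1956; D_Mac = 8.70675 half-year periods = 4.35337 yrs; D_mod = 4.17590 yrs.
DV01 ≈ 4.17590 × 44,993.1956 × 0.0001 = 18.788695.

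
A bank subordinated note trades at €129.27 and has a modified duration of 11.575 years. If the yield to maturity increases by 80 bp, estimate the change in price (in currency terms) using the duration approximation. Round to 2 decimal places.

-€11.97

Duration approximation: ΔP/P ≈ -D_mod · Δy = -11.575 × (+0.008) = -0.092600.
ΔP ≈ 129.27 × (-0.092600) = -11.970402.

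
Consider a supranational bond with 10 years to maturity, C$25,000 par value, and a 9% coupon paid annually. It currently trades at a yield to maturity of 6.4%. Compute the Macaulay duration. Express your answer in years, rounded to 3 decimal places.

7.259 years

Periodic yield y = 0.064. Discount each cash flow and weight by its year:
  t   CF        PV=CF/(1+0.064)^t    t·PV
  1     2,250.00     2,114.6617     2,114.6617
  2     2,250.00     1,987.4640     3,974.9279
  3     2,250.00     1,867.9173     5,603.7518
  4     2,250.00     1,755.5613     7,022.2453
  5     2,250.00     1,649.9637     8,249.8183
  6     2,250.00     1,550.7177     9,304.3063
  7     2,250.00     1,457.4415    10,202.0903
  8     2,250.00     1,369.7758    10,958.2065
  9     2,250.00     1,287.3833    11,586.4496
  10   27,250.00    14,653.7989   146,537.9889
  Σ                 29,694.6850   215,554.4466
Price P = Σ PV = 29,694.6850.
Macaulay duration = Σ(t·PV) / P = 215,554.4466 / 29,694.6850 = 7.25902 years.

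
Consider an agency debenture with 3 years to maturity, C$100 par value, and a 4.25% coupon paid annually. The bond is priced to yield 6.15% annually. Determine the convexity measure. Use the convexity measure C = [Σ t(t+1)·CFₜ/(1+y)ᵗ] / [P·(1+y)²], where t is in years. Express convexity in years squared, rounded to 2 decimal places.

10.06

With y = 0.0615:
  t   CF        PV=CF/(1+0.0615)^t    t·PV        t(t+1)·PV
  1         4.25         4.0038         4.0038           8.0075
  2         4.25         3.7718         7.5436          22.6308
  3       104.25        87.1598       261.4793       1,045.9172
  Σ                     94.9353       273.0267       1,076.5556
P = 94.9353.
Convexity = Σ t(t+1)·PV / [P·(1+y)²] = 1,076.5556 / (94.9353 × 1.126782) = 10.06395.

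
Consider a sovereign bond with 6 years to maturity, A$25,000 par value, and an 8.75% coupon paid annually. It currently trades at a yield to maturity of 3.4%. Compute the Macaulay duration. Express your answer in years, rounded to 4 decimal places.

5.0552 years

Periodic yield y = 0.034. Discount each cash flow and weight by its year:
  t   CF        PV=CF/(1+0.034)^t    t·PV
  1     2,187.50     2,115.5706     2,115.5706
  2     2,187.50     2,046.0064     4,092.0128
  3     2,187.50     1,978.7296     5,936.1887
  4     2,187.50     1,913.6650     7,654.6599
  5     2,187.50     1,850.7398     9,253.6991
  6    27,187.50    22,245.6982   133,474.1894
  Σ                 32,150.4096   162,526.3205
Price P = Σ PV = 32,150.4096.
Macaulay duration = Σ(t·PV) / P = 162,526.3205 / 32,150.4096 = 5.05519 years.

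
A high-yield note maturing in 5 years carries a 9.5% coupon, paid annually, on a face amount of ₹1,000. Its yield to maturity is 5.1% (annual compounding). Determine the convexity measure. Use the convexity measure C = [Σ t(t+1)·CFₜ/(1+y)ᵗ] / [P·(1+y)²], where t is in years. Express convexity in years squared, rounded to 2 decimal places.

With y = 0.051:
  t   CF        PV=CF/(1+0.051)^t    t·PV        t(t+1)·PV
  1        95.00        90.3901        90.3901         180.7802
  2        95.00        86.0039       172.0078         516.0234
  3        95.00        81.8305       245.4916         981.9666
  4        95.00        77.8597       311.4388       1,557.1941
  5     1,095.00       853.8873     4,269.4364      25,616.6181
  Σ                  1,189.9715     5,088.7647      28,852.5824
P = 1,189.9715.
Convexity = Σ t(t+1)·PV / [P·(1+y)²] = 28,852.5824 / (1,189.9715 × 1.104601) = 21.95041.

21.95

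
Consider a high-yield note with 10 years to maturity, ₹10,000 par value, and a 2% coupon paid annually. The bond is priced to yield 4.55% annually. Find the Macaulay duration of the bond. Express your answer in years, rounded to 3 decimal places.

Periodic yield y = 0.0455. Discount each cash flow and weight by its year:
  t   CF        PV=CF/(1+0.0455)^t    t·PV
  1       200.00       191.2960       191.2960
  2       200.00       182.9709       365.9417
  3       200.00       175.0080       525.0240
  4       200.00       167.3917       669.5667
  5       200.00       160.1068       800.5341
  6       200.00       153.1390       918.8339
  7       200.00       146.4744     1,025.3208
  8       200.00       140.0999     1,120.7989
  9       200.00       134.0027     1,206.0246
  10   10,200.00     6,536.7188    65,367.1876
  Σ                  7,987.2081    72,190.5283
Price P = Σ PV = 7,987.2081.
Macaulay duration = Σ(t·PV) / P = 72,190.5283 / 7,987.2081 = 9.03827 years.

9.038 years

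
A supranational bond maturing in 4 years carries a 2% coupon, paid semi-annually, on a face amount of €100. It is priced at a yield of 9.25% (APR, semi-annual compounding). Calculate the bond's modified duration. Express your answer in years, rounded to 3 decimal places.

3.669 years

Periodic yield y = 0.04625. First find Macaulay duration:
  t   CF        PV=CF/(1+0.04625)^t    t·PV
  1         1.00         0.9558         0.9558
  2         1.00         0.9135         1.8271
  3         1.00         0.8732         2.6195
  4         1.00         0.8346         3.3382
  5         1.00         0.7977         3.9883
  6         1.00         0.7624         4.5744
  7         1.00         0.7287         5.1009
  8       101.00        70.3457       562.7657
  Σ                     76.2115       585.1700
P = 76.2115; Macaulay duration = 585.1700 / 76.2115 = 7.67823 half-year periods = 3.83912 years.
Modified duration = D_Mac / (1 + y) = 3.83912 / 1.04625 = 3.66941 years.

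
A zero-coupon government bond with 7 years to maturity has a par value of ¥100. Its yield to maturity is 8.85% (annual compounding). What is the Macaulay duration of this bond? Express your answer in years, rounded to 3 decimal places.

7.000 years

A zero-coupon bond has a single cash flow at maturity, so its Macaulay duration equals its maturity: 7 years.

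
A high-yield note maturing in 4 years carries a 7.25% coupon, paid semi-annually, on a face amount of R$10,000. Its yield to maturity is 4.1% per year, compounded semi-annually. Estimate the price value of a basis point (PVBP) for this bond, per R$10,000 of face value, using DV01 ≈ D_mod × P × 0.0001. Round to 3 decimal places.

Periodic yield y = 0.0205.
  t   CF        PV=CF/(1+0.0205)^t    t·PV
  1       362.50       355.2180       355.2180
  2       362.50       348.0823       696.1647
  3       362.50       341.0900     1,023.2700
  4       362.50       334.2381     1,336.9525
  5       362.50       327.5239     1,637.6194
  6       362.50       320.9445     1,925.6671
  7       362.50       314.4973     2,201.4812
  8    10,362.50     8,809.6868    70,477.4948
  Σ                 11,151.2810    79,653.8677
P = 11,151.2810; D_Mac = 7.14302 half-year periods = 3.57151 yrs; D_mod = 3.49977 yrs.
DV01 ≈ 3.49977 × 11,151.2810 × 0.0001 = 3.902688.

R$3.903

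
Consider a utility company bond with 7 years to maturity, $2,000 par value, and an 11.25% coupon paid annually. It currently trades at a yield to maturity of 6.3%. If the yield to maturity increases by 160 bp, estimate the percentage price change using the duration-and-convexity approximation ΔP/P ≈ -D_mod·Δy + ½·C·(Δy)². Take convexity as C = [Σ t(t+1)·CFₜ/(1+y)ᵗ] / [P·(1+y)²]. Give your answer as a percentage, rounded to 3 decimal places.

-7.708%

With y = 0.063:
  t   CF        PV=CF/(1+0.063)^t    t·PV        t(t+1)·PV
  1       225.00       211.6651       211.6651         423.3302
  2       225.00       199.1205       398.2410       1,194.7230
  3       225.00       187.3194       561.9582       2,247.8326
  4       225.00       176.2177       704.8707       3,524.3534
  5       225.00       165.7739       828.8696       4,973.2175
  6       225.00       155.9491       935.6947       6,549.8631
  7     2,225.00     1,450.7653    10,155.3572      81,242.8576
  Σ                  2,546.8110    13,796.6565     100,156.1774
P = 2,546.8110; D_Mac = 5.41723 yrs; D_mod = 5.09617 yrs; C = 34.80282.
Duration effect: -5.09617 × (+0.016) = -0.081539
Convexity effect: 0.5 × 34.80282 × (0.016)² = +0.0044548
ΔP/P ≈ -0.081539 + 0.0044548 = -0.077084 = -7.7084%.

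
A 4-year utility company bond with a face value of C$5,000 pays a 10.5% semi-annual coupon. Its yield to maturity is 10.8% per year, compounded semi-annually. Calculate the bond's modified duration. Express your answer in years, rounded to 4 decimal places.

3.1913 years

Periodic yield y = 0.054. First find Macaulay duration:
  t   CF        PV=CF/(1+0.054)^t    t·PV
  1       262.50       249.0512       249.0512
  2       262.50       236.2915       472.5830
  3       262.50       224.1855       672.5564
  4       262.50       212.6997       850.7988
  5       262.50       201.8024     1,009.0118
  6       262.50       191.4633     1,148.7801
  7       262.50       181.6540     1,271.5782
  8     5,262.50     3,455.1525    27,641.2201
  Σ                  4,952.3001    33,315.5796
P = 4,952.3001; Macaulay duration = 33,315.5796 / 4,952.3001 = 6.72729 half-year periods = 3.36365 years.
Modified duration = D_Mac / (1 + y) = 3.36365 / 1.054 = 3.19132 years.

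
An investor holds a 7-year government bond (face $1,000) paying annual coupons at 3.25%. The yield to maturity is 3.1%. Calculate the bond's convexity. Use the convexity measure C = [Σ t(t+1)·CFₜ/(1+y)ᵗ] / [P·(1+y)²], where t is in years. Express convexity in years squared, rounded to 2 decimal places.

46.46

With y = 0.031:
  t   CF        PV=CF/(1+0.031)^t    t·PV        t(t+1)·PV
  1        32.50        31.5228        31.5228          63.0456
  2        32.50        30.5750        61.1499         183.4498
  3        32.50        29.6556        88.9669         355.8677
  4        32.50        28.7640       115.0558         575.2792
  5        32.50        27.8991       139.4954         836.9727
  6        32.50        27.0602       162.3613       1,136.5294
  7     1,032.50       833.8336     5,836.8354      46,694.6829
  Σ                  1,009.3103     6,435.3877      49,845.8273
P = 1,009.3103.
Convexity = Σ t(t+1)·PV / [P·(1+y)²] = 49,845.8273 / (1,009.3103 × 1.062961) = 46.46081.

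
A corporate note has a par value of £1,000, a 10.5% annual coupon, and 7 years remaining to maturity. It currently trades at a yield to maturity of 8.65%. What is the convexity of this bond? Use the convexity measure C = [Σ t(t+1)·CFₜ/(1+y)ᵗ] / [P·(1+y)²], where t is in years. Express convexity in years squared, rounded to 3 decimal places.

32.979

With y = 0.0865:
  t   CF        PV=CF/(1+0.0865)^t    t·PV        t(t+1)·PV
  1       105.00        96.6406        96.6406         193.2812
  2       105.00        88.9467       177.8934         533.6802
  3       105.00        81.8653       245.5960         982.3842
  4       105.00        75.3478       301.3911       1,506.9553
  5       105.00        69.3491       346.7454       2,080.4721
  6       105.00        63.8280       382.9677       2,680.7740
  7     1,105.00       618.2358     4,327.6507      34,621.2059
  Σ                  1,094.2132     5,878.8849      42,598.7529
P = 1,094.2132.
Convexity = Σ t(t+1)·PV / [P·(1+y)²] = 42,598.7529 / (1,094.2132 × 1.180482) = 32.97885.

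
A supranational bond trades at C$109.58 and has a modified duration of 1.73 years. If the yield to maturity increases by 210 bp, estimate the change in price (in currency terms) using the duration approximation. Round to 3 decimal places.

-C$3.981

Duration approximation: ΔP/P ≈ -D_mod · Δy = -1.73 × (+0.021) = -0.036330.
ΔP ≈ 109.58 × (-0.036330) = -3.9810414.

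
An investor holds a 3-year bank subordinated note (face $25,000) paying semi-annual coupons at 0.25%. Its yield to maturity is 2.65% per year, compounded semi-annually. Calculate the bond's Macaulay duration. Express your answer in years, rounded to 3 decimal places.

2.990 years

Periodic yield y = 0.01325. Discount each cash flow and weight by its period:
  t   CF        PV=CF/(1+0.01325)^t    t·PV
  1        31.25        30.8414        30.8414
  2        31.25        30.4380        60.8761
  3        31.25        30.0400        90.1201
  4        31.25        29.6472       118.5888
  5        31.25        29.2595       146.2975
  6    25,031.25    23,130.3851   138,782.3105
  Σ                 23,280.6112   139,229.0343
Price P = Σ PV = 23,280.6112.
Macaulay duration = Σ(t·PV) / P = 139,229.0343 / 23,280.6112 = 5.98047 half-year periods.
In years: 5.98047 / 2 = 2.99024 years.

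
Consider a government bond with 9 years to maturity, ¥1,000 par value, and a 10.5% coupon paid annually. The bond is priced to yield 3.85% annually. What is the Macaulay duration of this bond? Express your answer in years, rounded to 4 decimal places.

Periodic yield y = 0.0385. Discount each cash flow and weight by its year:
  t   CF        PV=CF/(1+0.0385)^t    t·PV
  1       105.00       101.1074       101.1074
  2       105.00        97.3590       194.7181
  3       105.00        93.7497       281.2490
  4       105.00        90.2741       361.0965
  5       105.00        86.9274       434.6371
  6       105.00        83.7048       502.2287
  7       105.00        80.6016       564.2114
  8       105.00        77.6135       620.9080
  9     1,105.00       786.5091     7,078.5822
  Σ                  1,497.8467    10,138.7384
Price P = Σ PV = 1,497.8467.
Macaulay duration = Σ(t·PV) / P = 10,138.7384 / 1,497.8467 = 6.76888 years.

6.7689 years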